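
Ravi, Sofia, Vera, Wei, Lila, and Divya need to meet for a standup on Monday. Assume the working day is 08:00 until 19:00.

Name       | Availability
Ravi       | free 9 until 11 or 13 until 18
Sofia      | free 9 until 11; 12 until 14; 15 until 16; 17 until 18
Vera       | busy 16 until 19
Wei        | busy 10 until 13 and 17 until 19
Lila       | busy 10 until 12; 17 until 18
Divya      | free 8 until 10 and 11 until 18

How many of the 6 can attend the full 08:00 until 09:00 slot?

4

Ravi free: 09:00-11:00, 13:00-18:00.
Sofia free: 09:00-11:00, 12:00-14:00, 15:00-16:00, 17:00-18:00.
Vera free: 08:00-16:00 (invert busy blocks within the working day).
Wei free: 08:00-10:00, 13:00-17:00 (invert busy blocks within the working day).
Lila free: 08:00-10:00, 12:00-17:00, 18:00-19:00 (invert busy blocks within the working day).
Divya free: 08:00-10:00, 11:00-18:00.
Vera, Wei, Lila, and Divya can make the full 08:00-09:00 slot — that's 4.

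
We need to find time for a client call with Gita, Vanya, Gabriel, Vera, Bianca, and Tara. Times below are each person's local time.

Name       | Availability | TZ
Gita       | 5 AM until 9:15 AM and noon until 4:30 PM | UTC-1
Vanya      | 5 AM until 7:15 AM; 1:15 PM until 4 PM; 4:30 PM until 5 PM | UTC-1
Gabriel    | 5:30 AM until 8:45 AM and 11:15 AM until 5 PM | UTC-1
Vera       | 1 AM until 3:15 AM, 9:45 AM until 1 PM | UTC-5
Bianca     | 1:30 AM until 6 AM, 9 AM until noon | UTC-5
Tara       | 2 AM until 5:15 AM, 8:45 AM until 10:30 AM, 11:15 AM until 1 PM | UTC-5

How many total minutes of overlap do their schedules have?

Gita in UTC: 06:00-10:15, 13:00-17:30 (add 1h to convert from UTC-1).
Vanya in UTC: 06:00-08:15, 14:15-17:00, 17:30-18:00 (add 1h to convert from UTC-1).
Gabriel in UTC: 06:30-09:45, 12:15-18:00 (add 1h to convert from UTC-1).
Vera in UTC: 06:00-08:15, 14:45-18:00 (add 5h to convert from UTC-5).
Bianca in UTC: 06:30-11:00, 14:00-17:00 (add 5h to convert from UTC-5).
Tara in UTC: 07:00-10:15, 13:45-15:30, 16:15-18:00 (add 5h to convert from UTC-5).
Gita ∩ Vanya: 06:00-08:15, 14:15-17:00.
Gita ∩ Vanya ∩ Gabriel: 06:30-08:15, 14:15-17:00.
Gita ∩ Vanya ∩ Gabriel ∩ Vera: 06:30-08:15, 14:45-17:00.
Gita ∩ Vanya ∩ Gabriel ∩ Vera ∩ Bianca: 06:30-08:15, 14:45-17:00.
Gita ∩ Vanya ∩ Gabriel ∩ Vera ∩ Bianca ∩ Tara: 07:00-08:15, 14:45-15:30, 16:15-17:00.
Those are the intersection windows.
Summing the common windows: 75 + 45 + 45 = 165 minutes.

165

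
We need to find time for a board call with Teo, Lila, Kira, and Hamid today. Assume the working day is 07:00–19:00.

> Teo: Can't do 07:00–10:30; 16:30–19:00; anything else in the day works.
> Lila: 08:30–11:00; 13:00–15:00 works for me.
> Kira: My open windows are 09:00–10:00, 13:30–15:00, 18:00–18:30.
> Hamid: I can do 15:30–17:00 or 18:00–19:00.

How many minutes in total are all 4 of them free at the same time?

Teo free: 10:30-16:30 (invert busy blocks within the working day).
Lila free: 08:30-11:00, 13:00-15:00.
Kira free: 09:00-10:00, 13:30-15:00, 18:00-18:30.
Hamid free: 15:30-17:00, 18:00-19:00.
Teo ∩ Lila: 10:30-11:00, 13:00-15:00.
Teo ∩ Lila ∩ Kira: 13:30-15:00.
Teo ∩ Lila ∩ Kira ∩ Hamid: ∅.
There is no time when everyone is free.
There is no common window, so the total is 0 minutes.

0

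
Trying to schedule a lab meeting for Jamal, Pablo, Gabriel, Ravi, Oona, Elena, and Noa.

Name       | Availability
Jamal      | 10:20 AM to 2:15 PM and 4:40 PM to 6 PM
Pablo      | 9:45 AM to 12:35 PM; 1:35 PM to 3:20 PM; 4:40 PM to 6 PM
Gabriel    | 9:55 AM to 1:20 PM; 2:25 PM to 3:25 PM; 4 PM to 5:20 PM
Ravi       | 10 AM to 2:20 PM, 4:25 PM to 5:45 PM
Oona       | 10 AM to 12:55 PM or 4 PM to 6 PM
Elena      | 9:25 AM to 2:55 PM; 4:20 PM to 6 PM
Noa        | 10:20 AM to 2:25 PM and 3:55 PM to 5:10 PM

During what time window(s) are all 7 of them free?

10:20-12:35, 16:40-17:10

Jamal ∩ Pablo: 10:20-12:35, 13:35-14:15, 16:40-18:00.
Jamal ∩ Pablo ∩ Gabriel: 10:20-12:35, 16:40-17:20.
Jamal ∩ Pablo ∩ Gabriel ∩ Ravi: 10:20-12:35, 16:40-17:20.
Jamal ∩ Pablo ∩ Gabriel ∩ Ravi ∩ Oona: 10:20-12:35, 16:40-17:20.
Jamal ∩ Pablo ∩ Gabriel ∩ Ravi ∩ Oona ∩ Elena: 10:20-12:35, 16:40-17:20.
Jamal ∩ Pablo ∩ Gabriel ∩ Ravi ∩ Oona ∩ Elena ∩ Noa: 10:20-12:35, 16:40-17:10.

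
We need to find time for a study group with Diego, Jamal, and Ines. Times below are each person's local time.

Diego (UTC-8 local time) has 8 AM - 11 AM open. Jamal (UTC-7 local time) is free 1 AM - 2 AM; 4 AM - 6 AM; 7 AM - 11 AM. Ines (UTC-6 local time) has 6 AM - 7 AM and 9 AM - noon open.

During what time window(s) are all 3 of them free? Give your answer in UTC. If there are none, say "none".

16:00-18:00

Diego in UTC: 16:00-19:00 (add 8h to convert from UTC-8).
Jamal in UTC: 08:00-09:00, 11:00-13:00, 14:00-18:00 (add 7h to convert from UTC-7).
Ines in UTC: 12:00-13:00, 15:00-18:00 (add 6h to convert from UTC-6).
Diego ∩ Jamal: 16:00-18:00.
Diego ∩ Jamal ∩ Ines: 16:00-18:00.
So the common availability across everyone is 16:00-18:00.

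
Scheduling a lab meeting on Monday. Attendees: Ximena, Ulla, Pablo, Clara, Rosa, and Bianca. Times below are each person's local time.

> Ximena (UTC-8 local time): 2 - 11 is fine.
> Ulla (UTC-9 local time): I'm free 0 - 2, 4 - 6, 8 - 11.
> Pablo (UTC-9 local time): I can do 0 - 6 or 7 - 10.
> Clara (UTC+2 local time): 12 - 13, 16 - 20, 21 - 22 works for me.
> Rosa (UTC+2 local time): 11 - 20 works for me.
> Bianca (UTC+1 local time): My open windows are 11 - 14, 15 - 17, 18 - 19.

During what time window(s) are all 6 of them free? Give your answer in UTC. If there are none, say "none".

Ximena in UTC: 10:00-19:00 (add 8h to convert from UTC-8).
Ulla in UTC: 09:00-11:00, 13:00-15:00, 17:00-20:00 (add 9h to convert from UTC-9).
Pablo in UTC: 09:00-15:00, 16:00-19:00 (add 9h to convert from UTC-9).
Clara in UTC: 10:00-11:00, 14:00-18:00, 19:00-20:00 (subtract 2h to convert from UTC+2).
Rosa in UTC: 09:00-18:00 (subtract 2h to convert from UTC+2).
Bianca in UTC: 10:00-13:00, 14:00-16:00, 17:00-18:00 (subtract 1h to convert from UTC+1).
Ximena ∩ Ulla: 10:00-11:00, 13:00-15:00, 17:00-19:00.
Ximena ∩ Ulla ∩ Pablo: 10:00-11:00, 13:00-15:00, 17:00-19:00.
Ximena ∩ Ulla ∩ Pablo ∩ Clara: 10:00-11:00, 14:00-15:00, 17:00-18:00.
Ximena ∩ Ulla ∩ Pablo ∩ Clara ∩ Rosa: 10:00-11:00, 14:00-15:00, 17:00-18:00.
Ximena ∩ Ulla ∩ Pablo ∩ Clara ∩ Rosa ∩ Bianca: 10:00-11:00, 14:00-15:00, 17:00-18:00.

10:00-11:00, 14:00-15:00, 17:00-18:00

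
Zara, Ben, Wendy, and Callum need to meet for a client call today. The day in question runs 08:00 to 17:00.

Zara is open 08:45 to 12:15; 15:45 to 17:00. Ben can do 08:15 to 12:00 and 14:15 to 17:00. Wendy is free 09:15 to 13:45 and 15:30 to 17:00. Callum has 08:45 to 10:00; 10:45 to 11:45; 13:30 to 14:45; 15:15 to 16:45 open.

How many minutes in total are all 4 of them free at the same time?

Zara ∩ Ben: 08:45-12:00, 15:45-17:00.
Zara ∩ Ben ∩ Wendy: 09:15-12:00, 15:45-17:00.
Zara ∩ Ben ∩ Wendy ∩ Callum: 09:15-10:00, 10:45-11:45, 15:45-16:45.
Summing the common windows: 45 + 60 + 60 = 165 minutes.

165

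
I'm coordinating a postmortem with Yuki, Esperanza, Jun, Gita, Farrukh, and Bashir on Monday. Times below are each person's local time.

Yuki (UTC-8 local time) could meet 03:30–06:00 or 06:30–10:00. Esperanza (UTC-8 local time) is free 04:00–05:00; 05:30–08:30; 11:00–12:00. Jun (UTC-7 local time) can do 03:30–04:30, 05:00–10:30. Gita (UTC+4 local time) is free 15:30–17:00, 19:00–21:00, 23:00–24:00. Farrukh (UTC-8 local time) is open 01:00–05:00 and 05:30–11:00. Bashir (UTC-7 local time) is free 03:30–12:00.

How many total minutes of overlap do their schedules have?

Yuki in UTC: 11:30-14:00, 14:30-18:00 (add 8h to convert from UTC-8).
Esperanza in UTC: 12:00-13:00, 13:30-16:30, 19:00-20:00 (add 8h to convert from UTC-8).
Jun in UTC: 10:30-11:30, 12:00-17:30 (add 7h to convert from UTC-7).
Gita in UTC: 11:30-13:00, 15:00-17:00, 19:00-20:00 (subtract 4h to convert from UTC+4).
Farrukh in UTC: 09:00-13:00, 13:30-19:00 (add 8h to convert from UTC-8).
Bashir in UTC: 10:30-19:00 (add 7h to convert from UTC-7).
Yuki ∩ Esperanza: 12:00-13:00, 13:30-14:00, 14:30-16:30.
Yuki ∩ Esperanza ∩ Jun: 12:00-13:00, 13:30-14:00, 14:30-16:30.
Yuki ∩ Esperanza ∩ Jun ∩ Gita: 12:00-13:00, 15:00-16:30.
Yuki ∩ Esperanza ∩ Jun ∩ Gita ∩ Farrukh: 12:00-13:00, 15:00-16:30.
Yuki ∩ Esperanza ∩ Jun ∩ Gita ∩ Farrukh ∩ Bashir: 12:00-13:00, 15:00-16:30.
Those are the intersection windows.
Summing the common windows: 60 + 90 = 150 minutes.

150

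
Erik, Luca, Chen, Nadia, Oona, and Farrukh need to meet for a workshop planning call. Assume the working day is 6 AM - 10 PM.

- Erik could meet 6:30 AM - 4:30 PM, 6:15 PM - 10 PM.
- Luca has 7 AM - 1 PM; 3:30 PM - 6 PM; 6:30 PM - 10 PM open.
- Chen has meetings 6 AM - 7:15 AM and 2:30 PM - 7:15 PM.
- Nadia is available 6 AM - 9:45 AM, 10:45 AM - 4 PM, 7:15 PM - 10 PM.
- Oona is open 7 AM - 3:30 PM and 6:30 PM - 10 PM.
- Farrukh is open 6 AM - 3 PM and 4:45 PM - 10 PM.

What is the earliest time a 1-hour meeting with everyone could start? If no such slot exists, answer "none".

07:15

Erik free: 06:30-16:30, 18:15-22:00.
Luca free: 07:00-13:00, 15:30-18:00, 18:30-22:00.
Chen free: 07:15-14:30, 19:15-22:00 (invert busy blocks within the working day).
Nadia free: 06:00-09:45, 10:45-16:00, 19:15-22:00.
Oona free: 07:00-15:30, 18:30-22:00.
Farrukh free: 06:00-15:00, 16:45-22:00.
Erik ∩ Luca: 07:00-13:00, 15:30-16:30, 18:30-22:00.
Erik ∩ Luca ∩ Chen: 07:15-13:00, 19:15-22:00.
Erik ∩ Luca ∩ Chen ∩ Nadia: 07:15-09:45, 10:45-13:00, 19:15-22:00.
Erik ∩ Luca ∩ Chen ∩ Nadia ∩ Oona: 07:15-09:45, 10:45-13:00, 19:15-22:00.
Erik ∩ Luca ∩ Chen ∩ Nadia ∩ Oona ∩ Farrukh: 07:15-09:45, 10:45-13:00, 19:15-22:00.
So the common availability across everyone is 07:15-09:45, 10:45-13:00, 19:15-22:00.
The first common window of at least 60 minutes is 07:15-09:45, so the earliest start is 07:15.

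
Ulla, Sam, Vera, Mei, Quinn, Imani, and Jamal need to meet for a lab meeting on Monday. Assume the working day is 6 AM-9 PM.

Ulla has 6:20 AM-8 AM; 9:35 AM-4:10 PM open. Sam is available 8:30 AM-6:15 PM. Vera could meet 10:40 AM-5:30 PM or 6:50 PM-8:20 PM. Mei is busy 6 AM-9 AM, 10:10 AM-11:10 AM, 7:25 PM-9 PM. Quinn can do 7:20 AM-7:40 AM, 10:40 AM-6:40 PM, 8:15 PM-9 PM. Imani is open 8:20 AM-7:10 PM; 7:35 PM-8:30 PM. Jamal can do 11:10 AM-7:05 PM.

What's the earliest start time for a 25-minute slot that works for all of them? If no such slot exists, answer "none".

Ulla free: 06:20-08:00, 09:35-16:10.
Sam free: 08:30-18:15.
Vera free: 10:40-17:30, 18:50-20:20.
Mei free: 09:00-10:10, 11:10-19:25 (invert busy blocks within the working day).
Quinn free: 07:20-07:40, 10:40-18:40, 20:15-21:00.
Imani free: 08:20-19:10, 19:35-20:30.
Jamal free: 11:10-19:05.
Ulla ∩ Sam: 09:35-16:10.
Ulla ∩ Sam ∩ Vera: 10:40-16:10.
Ulla ∩ Sam ∩ Vera ∩ Mei: 11:10-16:10.
Ulla ∩ Sam ∩ Vera ∩ Mei ∩ Quinn: 11:10-16:10.
Ulla ∩ Sam ∩ Vera ∩ Mei ∩ Quinn ∩ Imani: 11:10-16:10.
Ulla ∩ Sam ∩ Vera ∩ Mei ∩ Quinn ∩ Imani ∩ Jamal: 11:10-16:10.
The first common window of at least 25 minutes is 11:10-16:10, so the earliest start is 11:10.

11:10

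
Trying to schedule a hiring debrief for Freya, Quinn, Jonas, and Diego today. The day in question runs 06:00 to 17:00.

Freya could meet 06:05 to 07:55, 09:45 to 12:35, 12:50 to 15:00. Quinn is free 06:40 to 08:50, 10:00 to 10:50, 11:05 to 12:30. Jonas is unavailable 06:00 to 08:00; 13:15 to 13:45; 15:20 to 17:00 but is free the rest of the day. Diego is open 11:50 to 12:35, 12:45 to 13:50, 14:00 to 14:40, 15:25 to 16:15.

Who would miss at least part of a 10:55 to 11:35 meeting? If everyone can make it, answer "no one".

Freya free: 06:05-07:55, 09:45-12:35, 12:50-15:00.
Quinn free: 06:40-08:50, 10:00-10:50, 11:05-12:30.
Jonas free: 08:00-13:15, 13:45-15:20 (invert busy blocks within the working day).
Diego free: 11:50-12:35, 12:45-13:50, 14:00-14:40, 15:25-16:15.
Freya: free for 10:55-11:35. Quinn: not fully free for 10:55-11:35. Jonas: free for 10:55-11:35. Diego: not fully free for 10:55-11:35.

Diego, Quinn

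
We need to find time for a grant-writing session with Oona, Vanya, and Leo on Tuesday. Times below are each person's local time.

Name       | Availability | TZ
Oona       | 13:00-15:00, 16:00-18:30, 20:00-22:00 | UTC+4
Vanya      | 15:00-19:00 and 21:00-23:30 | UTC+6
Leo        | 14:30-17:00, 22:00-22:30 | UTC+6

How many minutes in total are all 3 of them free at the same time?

Oona in UTC: 09:00-11:00, 12:00-14:30, 16:00-18:00 (subtract 4h to convert from UTC+4).
Vanya in UTC: 09:00-13:00, 15:00-17:30 (subtract 6h to convert from UTC+6).
Leo in UTC: 08:30-11:00, 16:00-16:30 (subtract 6h to convert from UTC+6).
Oona ∩ Vanya: 09:00-11:00, 12:00-13:00, 16:00-17:30.
Oona ∩ Vanya ∩ Leo: 09:00-11:00, 16:00-16:30.
So the common availability across everyone is 09:00-11:00, 16:00-16:30.
Summing the common windows: 120 + 30 = 150 minutes.

150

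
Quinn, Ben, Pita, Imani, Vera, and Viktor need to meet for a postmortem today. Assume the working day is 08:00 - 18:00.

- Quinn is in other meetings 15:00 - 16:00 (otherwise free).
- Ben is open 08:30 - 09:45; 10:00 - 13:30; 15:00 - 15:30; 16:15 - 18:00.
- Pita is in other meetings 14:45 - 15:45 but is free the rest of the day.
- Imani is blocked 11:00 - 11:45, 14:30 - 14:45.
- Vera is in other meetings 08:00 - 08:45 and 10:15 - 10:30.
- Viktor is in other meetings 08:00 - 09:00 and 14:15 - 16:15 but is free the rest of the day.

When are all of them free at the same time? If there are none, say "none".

Quinn free: 08:00-15:00, 16:00-18:00 (invert busy blocks within the working day).
Ben free: 08:30-09:45, 10:00-13:30, 15:00-15:30, 16:15-18:00.
Pita free: 08:00-14:45, 15:45-18:00 (invert busy blocks within the working day).
Imani free: 08:00-11:00, 11:45-14:30, 14:45-18:00 (invert busy blocks within the working day).
Vera free: 08:45-10:15, 10:30-18:00 (invert busy blocks within the working day).
Viktor free: 09:00-14:15, 16:15-18:00 (invert busy blocks within the working day).
Quinn ∩ Ben: 08:30-09:45, 10:00-13:30, 16:15-18:00.
Quinn ∩ Ben ∩ Pita: 08:30-09:45, 10:00-13:30, 16:15-18:00.
Quinn ∩ Ben ∩ Pita ∩ Imani: 08:30-09:45, 10:00-11:00, 11:45-13:30, 16:15-18:00.
Quinn ∩ Ben ∩ Pita ∩ Imani ∩ Vera: 08:45-09:45, 10:00-10:15, 10:30-11:00, 11:45-13:30, 16:15-18:00.
Quinn ∩ Ben ∩ Pita ∩ Imani ∩ Vera ∩ Viktor: 09:00-09:45, 10:00-10:15, 10:30-11:00, 11:45-13:30, 16:15-18:00.
Those are the intersection windows.

09:00-09:45, 10:00-10:15, 10:30-11:00, 11:45-13:30, 16:15-18:00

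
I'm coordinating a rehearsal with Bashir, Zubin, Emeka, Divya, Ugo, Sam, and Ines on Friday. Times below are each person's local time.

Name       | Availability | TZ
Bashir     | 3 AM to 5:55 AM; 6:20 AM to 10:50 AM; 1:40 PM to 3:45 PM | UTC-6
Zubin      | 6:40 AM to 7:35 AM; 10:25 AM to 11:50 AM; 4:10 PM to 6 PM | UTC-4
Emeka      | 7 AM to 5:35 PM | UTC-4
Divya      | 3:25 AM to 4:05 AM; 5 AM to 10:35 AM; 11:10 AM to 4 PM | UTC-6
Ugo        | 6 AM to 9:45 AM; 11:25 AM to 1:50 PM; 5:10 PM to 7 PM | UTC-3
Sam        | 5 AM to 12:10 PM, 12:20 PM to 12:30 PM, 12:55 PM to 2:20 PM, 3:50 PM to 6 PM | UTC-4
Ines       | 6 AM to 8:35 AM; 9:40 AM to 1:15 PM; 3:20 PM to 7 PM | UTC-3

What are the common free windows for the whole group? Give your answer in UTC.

Bashir in UTC: 09:00-11:55, 12:20-16:50, 19:40-21:45 (add 6h to convert from UTC-6).
Zubin in UTC: 10:40-11:35, 14:25-15:50, 20:10-22:00 (add 4h to convert from UTC-4).
Emeka in UTC: 11:00-21:35 (add 4h to convert from UTC-4).
Divya in UTC: 09:25-10:05, 11:00-16:35, 17:10-22:00 (add 6h to convert from UTC-6).
Ugo in UTC: 09:00-12:45, 14:25-16:50, 20:10-22:00 (add 3h to convert from UTC-3).
Sam in UTC: 09:00-16:10, 16:20-16:30, 16:55-18:20, 19:50-22:00 (add 4h to convert from UTC-4).
Ines in UTC: 09:00-11:35, 12:40-16:15, 18:20-22:00 (add 3h to convert from UTC-3).
Bashir ∩ Zubin: 10:40-11:35, 14:25-15:50, 20:10-21:45.
Bashir ∩ Zubin ∩ Emeka: 11:00-11:35, 14:25-15:50, 20:10-21:35.
Bashir ∩ Zubin ∩ Emeka ∩ Divya: 11:00-11:35, 14:25-15:50, 20:10-21:35.
Bashir ∩ Zubin ∩ Emeka ∩ Divya ∩ Ugo: 11:00-11:35, 14:25-15:50, 20:10-21:35.
Bashir ∩ Zubin ∩ Emeka ∩ Divya ∩ Ugo ∩ Sam: 11:00-11:35, 14:25-15:50, 20:10-21:35.
Bashir ∩ Zubin ∩ Emeka ∩ Divya ∩ Ugo ∩ Sam ∩ Ines: 11:00-11:35, 14:25-15:50, 20:10-21:35.

11:00-11:35, 14:25-15:50, 20:10-21:35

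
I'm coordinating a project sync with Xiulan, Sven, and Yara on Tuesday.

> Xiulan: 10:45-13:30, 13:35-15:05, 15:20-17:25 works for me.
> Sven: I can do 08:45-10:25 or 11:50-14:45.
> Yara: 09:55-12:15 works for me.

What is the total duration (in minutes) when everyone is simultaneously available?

25

Xiulan ∩ Sven: 11:50-13:30, 13:35-14:45.
Xiulan ∩ Sven ∩ Yara: 11:50-12:15.
That's a single block of 25 minutes.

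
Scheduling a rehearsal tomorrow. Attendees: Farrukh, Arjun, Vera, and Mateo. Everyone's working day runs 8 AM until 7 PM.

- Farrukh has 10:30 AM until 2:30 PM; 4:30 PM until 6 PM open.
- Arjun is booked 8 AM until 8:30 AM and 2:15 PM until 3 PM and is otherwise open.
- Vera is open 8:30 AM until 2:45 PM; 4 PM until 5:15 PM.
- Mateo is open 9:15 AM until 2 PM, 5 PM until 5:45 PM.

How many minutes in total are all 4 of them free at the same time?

225

Farrukh free: 10:30-14:30, 16:30-18:00.
Arjun free: 08:30-14:15, 15:00-19:00 (invert busy blocks within the working day).
Vera free: 08:30-14:45, 16:00-17:15.
Mateo free: 09:15-14:00, 17:00-17:45.
Farrukh ∩ Arjun: 10:30-14:15, 16:30-18:00.
Farrukh ∩ Arjun ∩ Vera: 10:30-14:15, 16:30-17:15.
Farrukh ∩ Arjun ∩ Vera ∩ Mateo: 10:30-14:00, 17:00-17:15.
Those are the intersection windows.
Summing the common windows: 210 + 15 = 225 minutes.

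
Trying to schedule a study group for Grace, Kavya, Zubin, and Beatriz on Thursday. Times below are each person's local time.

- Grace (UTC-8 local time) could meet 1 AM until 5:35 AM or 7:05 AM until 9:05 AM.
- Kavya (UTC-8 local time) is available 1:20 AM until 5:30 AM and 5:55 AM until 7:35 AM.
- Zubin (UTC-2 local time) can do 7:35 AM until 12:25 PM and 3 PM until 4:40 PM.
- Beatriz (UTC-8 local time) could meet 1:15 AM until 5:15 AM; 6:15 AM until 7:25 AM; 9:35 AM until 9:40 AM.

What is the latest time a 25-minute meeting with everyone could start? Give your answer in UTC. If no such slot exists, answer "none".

12:50

Grace in UTC: 09:00-13:35, 15:05-17:05 (add 8h to convert from UTC-8).
Kavya in UTC: 09:20-13:30, 13:55-15:35 (add 8h to convert from UTC-8).
Zubin in UTC: 09:35-14:25, 17:00-18:40 (add 2h to convert from UTC-2).
Beatriz in UTC: 09:15-13:15, 14:15-15:25, 17:35-17:40 (add 8h to convert from UTC-8).
Grace ∩ Kavya: 09:20-13:30, 15:05-15:35.
Grace ∩ Kavya ∩ Zubin: 09:35-13:30.
Grace ∩ Kavya ∩ Zubin ∩ Beatriz: 09:35-13:15.
So the common availability across everyone is 09:35-13:15.
The last common window of at least 25 minutes is 09:35-13:15; a 25-minute meeting can start as late as 12:50 and still end by 13:15.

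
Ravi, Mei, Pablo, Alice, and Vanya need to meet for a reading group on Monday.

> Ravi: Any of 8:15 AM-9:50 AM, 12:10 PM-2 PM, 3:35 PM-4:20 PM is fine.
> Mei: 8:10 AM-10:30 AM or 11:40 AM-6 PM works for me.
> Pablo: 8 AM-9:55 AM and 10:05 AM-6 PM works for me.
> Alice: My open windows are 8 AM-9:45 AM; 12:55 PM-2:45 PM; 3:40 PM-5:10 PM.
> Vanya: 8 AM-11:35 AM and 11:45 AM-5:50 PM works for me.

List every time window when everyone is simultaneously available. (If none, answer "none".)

08:15-09:45, 12:55-14:00, 15:40-16:20

Ravi ∩ Mei: 08:15-09:50, 12:10-14:00, 15:35-16:20.
Ravi ∩ Mei ∩ Pablo: 08:15-09:50, 12:10-14:00, 15:35-16:20.
Ravi ∩ Mei ∩ Pablo ∩ Alice: 08:15-09:45, 12:55-14:00, 15:40-16:20.
Ravi ∩ Mei ∩ Pablo ∩ Alice ∩ Vanya: 08:15-09:45, 12:55-14:00, 15:40-16:20.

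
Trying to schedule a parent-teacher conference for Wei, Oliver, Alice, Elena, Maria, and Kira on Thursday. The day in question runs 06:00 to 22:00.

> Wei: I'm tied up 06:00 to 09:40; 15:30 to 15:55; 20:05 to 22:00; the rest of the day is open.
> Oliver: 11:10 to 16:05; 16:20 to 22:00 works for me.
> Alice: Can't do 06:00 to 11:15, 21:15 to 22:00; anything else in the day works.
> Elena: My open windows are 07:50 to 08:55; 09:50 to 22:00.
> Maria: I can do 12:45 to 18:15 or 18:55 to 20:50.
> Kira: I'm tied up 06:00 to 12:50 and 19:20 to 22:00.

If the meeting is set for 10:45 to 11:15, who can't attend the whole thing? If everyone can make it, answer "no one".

Wei free: 09:40-15:30, 15:55-20:05 (invert busy blocks within the working day).
Oliver free: 11:10-16:05, 16:20-22:00.
Alice free: 11:15-21:15 (invert busy blocks within the working day).
Elena free: 07:50-08:55, 09:50-22:00.
Maria free: 12:45-18:15, 18:55-20:50.
Kira free: 12:50-19:20 (invert busy blocks within the working day).
Wei: free for 10:45-11:15. Oliver: not fully free for 10:45-11:15. Alice: not fully free for 10:45-11:15. Elena: free for 10:45-11:15. Maria: not fully free for 10:45-11:15. Kira: not fully free for 10:45-11:15.

Alice, Kira, Maria, Oliver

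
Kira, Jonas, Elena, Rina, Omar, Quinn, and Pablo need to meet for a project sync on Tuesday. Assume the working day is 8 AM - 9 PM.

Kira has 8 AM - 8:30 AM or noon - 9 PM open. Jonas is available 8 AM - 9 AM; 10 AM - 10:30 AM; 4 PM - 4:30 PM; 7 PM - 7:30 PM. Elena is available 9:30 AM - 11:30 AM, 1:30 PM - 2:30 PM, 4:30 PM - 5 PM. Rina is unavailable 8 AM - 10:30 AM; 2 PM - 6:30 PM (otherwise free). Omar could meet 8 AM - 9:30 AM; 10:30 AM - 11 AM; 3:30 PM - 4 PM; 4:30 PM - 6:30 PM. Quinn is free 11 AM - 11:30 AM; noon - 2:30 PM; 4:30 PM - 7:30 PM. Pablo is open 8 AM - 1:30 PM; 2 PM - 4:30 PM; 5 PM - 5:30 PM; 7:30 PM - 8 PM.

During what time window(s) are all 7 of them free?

none

Kira free: 08:00-08:30, 12:00-21:00.
Jonas free: 08:00-09:00, 10:00-10:30, 16:00-16:30, 19:00-19:30.
Elena free: 09:30-11:30, 13:30-14:30, 16:30-17:00.
Rina free: 10:30-14:00, 18:30-21:00 (invert busy blocks within the working day).
Omar free: 08:00-09:30, 10:30-11:00, 15:30-16:00, 16:30-18:30.
Quinn free: 11:00-11:30, 12:00-14:30, 16:30-19:30.
Pablo free: 08:00-13:30, 14:00-16:30, 17:00-17:30, 19:30-20:00.
Kira ∩ Jonas: 08:00-08:30, 16:00-16:30, 19:00-19:30.
Kira ∩ Jonas ∩ Elena: ∅.
Kira ∩ Jonas ∩ Elena ∩ Rina: ∅.
Kira ∩ Jonas ∩ Elena ∩ Rina ∩ Omar: ∅.
Kira ∩ Jonas ∩ Elena ∩ Rina ∩ Omar ∩ Quinn: ∅.
Kira ∩ Jonas ∩ Elena ∩ Rina ∩ Omar ∩ Quinn ∩ Pablo: ∅.
There is no time when everyone is free.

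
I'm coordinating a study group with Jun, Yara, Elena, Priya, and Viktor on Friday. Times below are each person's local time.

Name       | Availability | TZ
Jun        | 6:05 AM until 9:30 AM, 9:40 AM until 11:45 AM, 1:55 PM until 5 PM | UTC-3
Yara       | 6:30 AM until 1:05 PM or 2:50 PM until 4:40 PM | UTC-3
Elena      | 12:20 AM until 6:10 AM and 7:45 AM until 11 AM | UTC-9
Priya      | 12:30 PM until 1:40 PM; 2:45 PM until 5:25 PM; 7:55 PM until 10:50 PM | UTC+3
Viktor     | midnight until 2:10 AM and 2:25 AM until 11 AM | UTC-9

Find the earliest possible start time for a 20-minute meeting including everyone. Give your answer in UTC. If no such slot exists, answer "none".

Jun in UTC: 09:05-12:30, 12:40-14:45, 16:55-20:00 (add 3h to convert from UTC-3).
Yara in UTC: 09:30-16:05, 17:50-19:40 (add 3h to convert from UTC-3).
Elena in UTC: 09:20-15:10, 16:45-20:00 (add 9h to convert from UTC-9).
Priya in UTC: 09:30-10:40, 11:45-14:25, 16:55-19:50 (subtract 3h to convert from UTC+3).
Viktor in UTC: 09:00-11:10, 11:25-20:00 (add 9h to convert from UTC-9).
Jun ∩ Yara: 09:30-12:30, 12:40-14:45, 17:50-19:40.
Jun ∩ Yara ∩ Elena: 09:30-12:30, 12:40-14:45, 17:50-19:40.
Jun ∩ Yara ∩ Elena ∩ Priya: 09:30-10:40, 11:45-12:30, 12:40-14:25, 17:50-19:40.
Jun ∩ Yara ∩ Elena ∩ Priya ∩ Viktor: 09:30-10:40, 11:45-12:30, 12:40-14:25, 17:50-19:40.
The first common window of at least 20 minutes is 09:30-10:40, so the earliest start is 09:30.

09:30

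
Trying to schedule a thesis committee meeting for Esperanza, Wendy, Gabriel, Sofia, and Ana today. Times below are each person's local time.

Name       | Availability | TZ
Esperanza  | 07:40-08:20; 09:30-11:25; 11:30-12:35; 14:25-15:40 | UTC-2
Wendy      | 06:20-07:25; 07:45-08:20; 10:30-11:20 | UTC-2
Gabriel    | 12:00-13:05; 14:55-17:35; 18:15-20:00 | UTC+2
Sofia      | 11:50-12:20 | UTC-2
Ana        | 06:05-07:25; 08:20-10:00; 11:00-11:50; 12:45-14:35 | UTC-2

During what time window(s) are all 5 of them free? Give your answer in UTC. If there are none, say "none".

Esperanza in UTC: 09:40-10:20, 11:30-13:25, 13:30-14:35, 16:25-17:40 (add 2h to convert from UTC-2).
Wendy in UTC: 08:20-09:25, 09:45-10:20, 12:30-13:20 (add 2h to convert from UTC-2).
Gabriel in UTC: 10:00-11:05, 12:55-15:35, 16:15-18:00 (subtract 2h to convert from UTC+2).
Sofia in UTC: 13:50-14:20 (add 2h to convert from UTC-2).
Ana in UTC: 08:05-09:25, 10:20-12:00, 13:00-13:50, 14:45-16:35 (add 2h to convert from UTC-2).
Esperanza ∩ Wendy: 09:45-10:20, 12:30-13:20.
Esperanza ∩ Wendy ∩ Gabriel: 10:00-10:20, 12:55-13:20.
Esperanza ∩ Wendy ∩ Gabriel ∩ Sofia: ∅.
Esperanza ∩ Wendy ∩ Gabriel ∩ Sofia ∩ Ana: ∅.
There is no time when everyone is free.

none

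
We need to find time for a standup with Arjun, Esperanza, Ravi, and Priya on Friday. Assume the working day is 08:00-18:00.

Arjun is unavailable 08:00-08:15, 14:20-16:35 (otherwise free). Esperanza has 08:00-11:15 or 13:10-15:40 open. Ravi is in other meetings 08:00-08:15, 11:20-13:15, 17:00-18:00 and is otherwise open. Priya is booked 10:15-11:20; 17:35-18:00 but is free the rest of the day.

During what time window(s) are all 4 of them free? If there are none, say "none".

Arjun free: 08:15-14:20, 16:35-18:00 (invert busy blocks within the working day).
Esperanza free: 08:00-11:15, 13:10-15:40.
Ravi free: 08:15-11:20, 13:15-17:00 (invert busy blocks within the working day).
Priya free: 08:00-10:15, 11:20-17:35 (invert busy blocks within the working day).
Arjun ∩ Esperanza: 08:15-11:15, 13:10-14:20.
Arjun ∩ Esperanza ∩ Ravi: 08:15-11:15, 13:15-14:20.
Arjun ∩ Esperanza ∩ Ravi ∩ Priya: 08:15-10:15, 13:15-14:20.

08:15-10:15, 13:15-14:20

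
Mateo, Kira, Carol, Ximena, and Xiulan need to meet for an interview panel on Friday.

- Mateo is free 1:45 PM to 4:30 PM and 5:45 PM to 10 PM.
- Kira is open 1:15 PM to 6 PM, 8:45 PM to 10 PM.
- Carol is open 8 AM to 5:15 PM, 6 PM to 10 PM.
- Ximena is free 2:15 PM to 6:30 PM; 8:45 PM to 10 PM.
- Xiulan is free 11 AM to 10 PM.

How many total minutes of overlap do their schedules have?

Mateo ∩ Kira: 13:45-16:30, 17:45-18:00, 20:45-22:00.
Mateo ∩ Kira ∩ Carol: 13:45-16:30, 20:45-22:00.
Mateo ∩ Kira ∩ Carol ∩ Ximena: 14:15-16:30, 20:45-22:00.
Mateo ∩ Kira ∩ Carol ∩ Ximena ∩ Xiulan: 14:15-16:30, 20:45-22:00.
Summing the common windows: 135 + 75 = 210 minutes.

210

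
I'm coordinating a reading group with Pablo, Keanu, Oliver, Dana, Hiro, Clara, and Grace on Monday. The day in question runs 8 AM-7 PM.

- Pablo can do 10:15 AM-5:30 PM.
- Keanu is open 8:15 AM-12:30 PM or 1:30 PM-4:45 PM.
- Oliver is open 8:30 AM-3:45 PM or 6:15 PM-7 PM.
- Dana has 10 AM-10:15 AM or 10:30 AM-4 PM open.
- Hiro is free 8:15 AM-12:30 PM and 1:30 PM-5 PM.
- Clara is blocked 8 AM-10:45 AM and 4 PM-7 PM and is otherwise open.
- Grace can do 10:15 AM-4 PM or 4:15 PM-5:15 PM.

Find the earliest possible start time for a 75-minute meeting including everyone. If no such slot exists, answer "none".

10:45

Pablo free: 10:15-17:30.
Keanu free: 08:15-12:30, 13:30-16:45.
Oliver free: 08:30-15:45, 18:15-19:00.
Dana free: 10:00-10:15, 10:30-16:00.
Hiro free: 08:15-12:30, 13:30-17:00.
Clara free: 10:45-16:00 (invert busy blocks within the working day).
Grace free: 10:15-16:00, 16:15-17:15.
Pablo ∩ Keanu: 10:15-12:30, 13:30-16:45.
Pablo ∩ Keanu ∩ Oliver: 10:15-12:30, 13:30-15:45.
Pablo ∩ Keanu ∩ Oliver ∩ Dana: 10:30-12:30, 13:30-15:45.
Pablo ∩ Keanu ∩ Oliver ∩ Dana ∩ Hiro: 10:30-12:30, 13:30-15:45.
Pablo ∩ Keanu ∩ Oliver ∩ Dana ∩ Hiro ∩ Clara: 10:45-12:30, 13:30-15:45.
Pablo ∩ Keanu ∩ Oliver ∩ Dana ∩ Hiro ∩ Clara ∩ Grace: 10:45-12:30, 13:30-15:45.
The first common window of at least 75 minutes is 10:45-12:30, so the earliest start is 10:45.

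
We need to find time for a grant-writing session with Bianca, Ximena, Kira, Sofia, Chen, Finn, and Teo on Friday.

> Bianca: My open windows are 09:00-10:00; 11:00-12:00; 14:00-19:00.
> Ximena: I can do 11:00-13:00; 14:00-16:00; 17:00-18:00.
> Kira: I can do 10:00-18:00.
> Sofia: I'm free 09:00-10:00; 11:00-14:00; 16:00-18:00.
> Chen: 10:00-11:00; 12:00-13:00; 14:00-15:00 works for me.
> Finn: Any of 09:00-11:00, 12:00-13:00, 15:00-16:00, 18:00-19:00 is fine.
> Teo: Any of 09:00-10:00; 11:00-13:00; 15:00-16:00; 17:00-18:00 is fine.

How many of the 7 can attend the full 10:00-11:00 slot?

Kira, Chen, and Finn can make the full 10:00-11:00 slot — that's 3.

3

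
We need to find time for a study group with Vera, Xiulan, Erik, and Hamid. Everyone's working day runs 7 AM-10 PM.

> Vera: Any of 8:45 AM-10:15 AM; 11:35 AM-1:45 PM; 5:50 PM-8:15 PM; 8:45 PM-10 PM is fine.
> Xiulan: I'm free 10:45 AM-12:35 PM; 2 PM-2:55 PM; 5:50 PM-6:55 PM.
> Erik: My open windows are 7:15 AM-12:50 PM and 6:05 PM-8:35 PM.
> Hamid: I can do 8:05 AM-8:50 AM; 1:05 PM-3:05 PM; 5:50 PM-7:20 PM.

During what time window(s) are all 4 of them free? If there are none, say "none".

18:05-18:55

Vera ∩ Xiulan: 11:35-12:35, 17:50-18:55.
Vera ∩ Xiulan ∩ Erik: 11:35-12:35, 18:05-18:55.
Vera ∩ Xiulan ∩ Erik ∩ Hamid: 18:05-18:55.
So the common availability across everyone is 18:05-18:55.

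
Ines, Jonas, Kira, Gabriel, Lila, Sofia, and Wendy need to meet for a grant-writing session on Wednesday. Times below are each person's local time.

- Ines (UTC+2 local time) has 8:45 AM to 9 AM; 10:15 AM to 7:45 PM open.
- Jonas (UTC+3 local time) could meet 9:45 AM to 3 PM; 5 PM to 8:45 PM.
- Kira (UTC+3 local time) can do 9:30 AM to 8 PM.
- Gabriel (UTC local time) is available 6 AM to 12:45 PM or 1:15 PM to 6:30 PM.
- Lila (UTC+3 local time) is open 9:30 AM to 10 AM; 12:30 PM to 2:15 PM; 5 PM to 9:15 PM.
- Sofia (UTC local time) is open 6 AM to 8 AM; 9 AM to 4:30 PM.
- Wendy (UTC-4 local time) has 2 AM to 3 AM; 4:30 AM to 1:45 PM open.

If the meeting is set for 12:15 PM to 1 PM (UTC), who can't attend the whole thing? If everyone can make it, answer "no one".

Gabriel, Jonas, Lila

Ines in UTC: 06:45-07:00, 08:15-17:45 (subtract 2h to convert from UTC+2).
Jonas in UTC: 06:45-12:00, 14:00-17:45 (subtract 3h to convert from UTC+3).
Kira in UTC: 06:30-17:00 (subtract 3h to convert from UTC+3).
Gabriel in UTC: 06:00-12:45, 13:15-18:30.
Lila in UTC: 06:30-07:00, 09:30-11:15, 14:00-18:15 (subtract 3h to convert from UTC+3).
Sofia in UTC: 06:00-08:00, 09:00-16:30.
Wendy in UTC: 06:00-07:00, 08:30-17:45 (add 4h to convert from UTC-4).
Ines: free for 12:15-13:00. Jonas: not fully free for 12:15-13:00. Kira: free for 12:15-13:00. Gabriel: not fully free for 12:15-13:00. Lila: not fully free for 12:15-13:00. Sofia: free for 12:15-13:00. Wendy: free for 12:15-13:00.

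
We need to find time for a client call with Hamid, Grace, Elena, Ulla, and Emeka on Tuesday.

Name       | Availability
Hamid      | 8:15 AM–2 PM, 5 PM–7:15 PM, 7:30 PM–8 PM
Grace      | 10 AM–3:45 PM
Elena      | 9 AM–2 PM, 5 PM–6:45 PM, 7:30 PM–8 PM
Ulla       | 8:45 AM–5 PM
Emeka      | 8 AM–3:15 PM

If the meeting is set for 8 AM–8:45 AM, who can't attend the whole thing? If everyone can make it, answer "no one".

Hamid: not fully free for 08:00-08:45. Grace: not fully free for 08:00-08:45. Elena: not fully free for 08:00-08:45. Ulla: not fully free for 08:00-08:45. Emeka: free for 08:00-08:45.

Elena, Grace, Hamid, Ulla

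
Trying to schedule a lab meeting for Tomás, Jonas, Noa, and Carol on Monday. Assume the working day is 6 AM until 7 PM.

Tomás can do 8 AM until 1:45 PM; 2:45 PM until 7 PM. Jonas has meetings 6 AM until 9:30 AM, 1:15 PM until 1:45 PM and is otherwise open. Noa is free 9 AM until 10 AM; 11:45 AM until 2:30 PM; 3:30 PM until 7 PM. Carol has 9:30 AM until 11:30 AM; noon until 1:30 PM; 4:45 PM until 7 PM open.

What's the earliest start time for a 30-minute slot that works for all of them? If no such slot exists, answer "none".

09:30

Tomás free: 08:00-13:45, 14:45-19:00.
Jonas free: 09:30-13:15, 13:45-19:00 (invert busy blocks within the working day).
Noa free: 09:00-10:00, 11:45-14:30, 15:30-19:00.
Carol free: 09:30-11:30, 12:00-13:30, 16:45-19:00.
Tomás ∩ Jonas: 09:30-13:15, 14:45-19:00.
Tomás ∩ Jonas ∩ Noa: 09:30-10:00, 11:45-13:15, 15:30-19:00.
Tomás ∩ Jonas ∩ Noa ∩ Carol: 09:30-10:00, 12:00-13:15, 16:45-19:00.
So the common availability across everyone is 09:30-10:00, 12:00-13:15, 16:45-19:00.
The first common window of at least 30 minutes is 09:30-10:00, so the earliest start is 09:30.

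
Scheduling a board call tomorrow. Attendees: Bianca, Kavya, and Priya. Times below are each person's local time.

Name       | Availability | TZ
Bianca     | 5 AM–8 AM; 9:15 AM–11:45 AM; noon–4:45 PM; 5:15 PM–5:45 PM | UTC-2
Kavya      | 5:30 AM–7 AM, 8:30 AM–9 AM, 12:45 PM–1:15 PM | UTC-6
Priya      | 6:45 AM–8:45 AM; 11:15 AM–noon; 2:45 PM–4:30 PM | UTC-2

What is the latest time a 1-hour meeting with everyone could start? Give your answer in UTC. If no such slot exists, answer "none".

Bianca in UTC: 07:00-10:00, 11:15-13:45, 14:00-18:45, 19:15-19:45 (add 2h to convert from UTC-2).
Kavya in UTC: 11:30-13:00, 14:30-15:00, 18:45-19:15 (add 6h to convert from UTC-6).
Priya in UTC: 08:45-10:45, 13:15-14:00, 16:45-18:30 (add 2h to convert from UTC-2).
Bianca ∩ Kavya: 11:30-13:00, 14:30-15:00.
Bianca ∩ Kavya ∩ Priya: ∅.
There is no time when everyone is free.
No common window is at least 60 minutes long.

none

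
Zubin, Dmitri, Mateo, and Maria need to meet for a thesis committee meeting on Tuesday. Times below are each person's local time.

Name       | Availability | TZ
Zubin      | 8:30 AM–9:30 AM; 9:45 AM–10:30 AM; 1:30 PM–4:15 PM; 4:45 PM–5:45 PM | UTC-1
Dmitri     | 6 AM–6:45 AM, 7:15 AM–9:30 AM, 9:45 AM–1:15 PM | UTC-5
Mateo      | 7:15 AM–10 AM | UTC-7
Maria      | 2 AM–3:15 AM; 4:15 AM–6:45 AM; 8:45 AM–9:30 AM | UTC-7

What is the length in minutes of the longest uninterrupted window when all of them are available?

45

Zubin in UTC: 09:30-10:30, 10:45-11:30, 14:30-17:15, 17:45-18:45 (add 1h to convert from UTC-1).
Dmitri in UTC: 11:00-11:45, 12:15-14:30, 14:45-18:15 (add 5h to convert from UTC-5).
Mateo in UTC: 14:15-17:00 (add 7h to convert from UTC-7).
Maria in UTC: 09:00-10:15, 11:15-13:45, 15:45-16:30 (add 7h to convert from UTC-7).
Zubin ∩ Dmitri: 11:00-11:30, 14:45-17:15, 17:45-18:15.
Zubin ∩ Dmitri ∩ Mateo: 14:45-17:00.
Zubin ∩ Dmitri ∩ Mateo ∩ Maria: 15:45-16:30.
The longest is 15:45-16:30 at 45 minutes.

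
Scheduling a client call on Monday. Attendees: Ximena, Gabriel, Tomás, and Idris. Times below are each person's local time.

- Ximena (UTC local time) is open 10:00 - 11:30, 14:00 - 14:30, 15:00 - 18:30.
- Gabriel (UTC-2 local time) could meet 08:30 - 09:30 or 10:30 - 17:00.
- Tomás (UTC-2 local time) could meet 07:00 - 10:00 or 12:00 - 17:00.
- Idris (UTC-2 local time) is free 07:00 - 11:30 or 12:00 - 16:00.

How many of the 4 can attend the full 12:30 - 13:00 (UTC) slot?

Ximena in UTC: 10:00-11:30, 14:00-14:30, 15:00-18:30.
Gabriel in UTC: 10:30-11:30, 12:30-19:00 (add 2h to convert from UTC-2).
Tomás in UTC: 09:00-12:00, 14:00-19:00 (add 2h to convert from UTC-2).
Idris in UTC: 09:00-13:30, 14:00-18:00 (add 2h to convert from UTC-2).
Gabriel and Idris can make the full 12:30-13:00 slot — that's 2.

2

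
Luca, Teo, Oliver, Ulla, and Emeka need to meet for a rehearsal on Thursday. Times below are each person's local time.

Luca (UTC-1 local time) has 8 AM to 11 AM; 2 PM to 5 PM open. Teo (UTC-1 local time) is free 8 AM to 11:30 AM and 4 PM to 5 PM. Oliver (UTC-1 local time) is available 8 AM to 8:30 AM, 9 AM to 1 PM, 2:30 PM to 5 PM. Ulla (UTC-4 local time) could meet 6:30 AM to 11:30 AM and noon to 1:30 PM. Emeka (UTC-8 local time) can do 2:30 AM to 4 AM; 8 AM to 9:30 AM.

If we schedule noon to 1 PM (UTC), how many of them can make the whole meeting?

2

Luca in UTC: 09:00-12:00, 15:00-18:00 (add 1h to convert from UTC-1).
Teo in UTC: 09:00-12:30, 17:00-18:00 (add 1h to convert from UTC-1).
Oliver in UTC: 09:00-09:30, 10:00-14:00, 15:30-18:00 (add 1h to convert from UTC-1).
Ulla in UTC: 10:30-15:30, 16:00-17:30 (add 4h to convert from UTC-4).
Emeka in UTC: 10:30-12:00, 16:00-17:30 (add 8h to convert from UTC-8).
Oliver and Ulla can make the full 12:00-13:00 slot — that's 2.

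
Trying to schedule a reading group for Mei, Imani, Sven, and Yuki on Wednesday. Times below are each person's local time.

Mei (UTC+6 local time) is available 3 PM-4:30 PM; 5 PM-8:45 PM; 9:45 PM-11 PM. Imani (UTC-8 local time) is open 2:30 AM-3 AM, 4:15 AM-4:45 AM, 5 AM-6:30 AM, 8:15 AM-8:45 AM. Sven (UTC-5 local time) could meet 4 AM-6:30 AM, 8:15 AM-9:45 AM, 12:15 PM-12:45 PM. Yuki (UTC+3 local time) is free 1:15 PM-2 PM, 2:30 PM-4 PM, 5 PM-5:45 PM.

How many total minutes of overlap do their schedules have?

30

Mei in UTC: 09:00-10:30, 11:00-14:45, 15:45-17:00 (subtract 6h to convert from UTC+6).
Imani in UTC: 10:30-11:00, 12:15-12:45, 13:00-14:30, 16:15-16:45 (add 8h to convert from UTC-8).
Sven in UTC: 09:00-11:30, 13:15-14:45, 17:15-17:45 (add 5h to convert from UTC-5).
Yuki in UTC: 10:15-11:00, 11:30-13:00, 14:00-14:45 (subtract 3h to convert from UTC+3).
Mei ∩ Imani: 12:15-12:45, 13:00-14:30, 16:15-16:45.
Mei ∩ Imani ∩ Sven: 13:15-14:30.
Mei ∩ Imani ∩ Sven ∩ Yuki: 14:00-14:30.
That's a single block of 30 minutes.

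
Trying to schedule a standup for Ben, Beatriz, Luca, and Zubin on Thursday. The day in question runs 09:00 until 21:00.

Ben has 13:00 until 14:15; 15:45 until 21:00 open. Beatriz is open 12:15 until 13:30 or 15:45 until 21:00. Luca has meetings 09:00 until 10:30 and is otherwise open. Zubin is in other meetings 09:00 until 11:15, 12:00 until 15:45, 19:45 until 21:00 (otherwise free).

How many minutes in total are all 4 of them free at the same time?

Ben free: 13:00-14:15, 15:45-21:00.
Beatriz free: 12:15-13:30, 15:45-21:00.
Luca free: 10:30-21:00 (invert busy blocks within the working day).
Zubin free: 11:15-12:00, 15:45-19:45 (invert busy blocks within the working day).
Ben ∩ Beatriz: 13:00-13:30, 15:45-21:00.
Ben ∩ Beatriz ∩ Luca: 13:00-13:30, 15:45-21:00.
Ben ∩ Beatriz ∩ Luca ∩ Zubin: 15:45-19:45.
That's a single block of 240 minutes.

240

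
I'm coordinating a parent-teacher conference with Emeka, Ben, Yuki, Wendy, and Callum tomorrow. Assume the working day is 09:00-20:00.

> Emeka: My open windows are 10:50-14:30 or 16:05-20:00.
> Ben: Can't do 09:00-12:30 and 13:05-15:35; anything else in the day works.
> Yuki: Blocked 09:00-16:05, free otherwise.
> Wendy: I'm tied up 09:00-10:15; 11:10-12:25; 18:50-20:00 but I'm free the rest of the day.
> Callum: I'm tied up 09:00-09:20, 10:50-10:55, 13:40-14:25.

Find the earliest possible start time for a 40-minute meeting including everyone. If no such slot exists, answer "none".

16:05

Emeka free: 10:50-14:30, 16:05-20:00.
Ben free: 12:30-13:05, 15:35-20:00 (invert busy blocks within the working day).
Yuki free: 16:05-20:00 (invert busy blocks within the working day).
Wendy free: 10:15-11:10, 12:25-18:50 (invert busy blocks within the working day).
Callum free: 09:20-10:50, 10:55-13:40, 14:25-20:00 (invert busy blocks within the working day).
Emeka ∩ Ben: 12:30-13:05, 16:05-20:00.
Emeka ∩ Ben ∩ Yuki: 16:05-20:00.
Emeka ∩ Ben ∩ Yuki ∩ Wendy: 16:05-18:50.
Emeka ∩ Ben ∩ Yuki ∩ Wendy ∩ Callum: 16:05-18:50.
So the common availability across everyone is 16:05-18:50.
The first common window of at least 40 minutes is 16:05-18:50, so the earliest start is 16:05.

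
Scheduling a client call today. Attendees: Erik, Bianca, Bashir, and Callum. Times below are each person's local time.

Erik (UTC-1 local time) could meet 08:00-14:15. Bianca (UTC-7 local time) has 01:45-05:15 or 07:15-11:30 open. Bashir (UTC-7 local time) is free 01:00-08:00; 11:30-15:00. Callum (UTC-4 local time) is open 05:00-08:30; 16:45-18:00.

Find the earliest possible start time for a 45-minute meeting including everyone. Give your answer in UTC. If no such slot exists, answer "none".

09:00

Erik in UTC: 09:00-15:15 (add 1h to convert from UTC-1).
Bianca in UTC: 08:45-12:15, 14:15-18:30 (add 7h to convert from UTC-7).
Bashir in UTC: 08:00-15:00, 18:30-22:00 (add 7h to convert from UTC-7).
Callum in UTC: 09:00-12:30, 20:45-22:00 (add 4h to convert from UTC-4).
Erik ∩ Bianca: 09:00-12:15, 14:15-15:15.
Erik ∩ Bianca ∩ Bashir: 09:00-12:15, 14:15-15:00.
Erik ∩ Bianca ∩ Bashir ∩ Callum: 09:00-12:15.
The first common window of at least 45 minutes is 09:00-12:15, so the earliest start is 09:00.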